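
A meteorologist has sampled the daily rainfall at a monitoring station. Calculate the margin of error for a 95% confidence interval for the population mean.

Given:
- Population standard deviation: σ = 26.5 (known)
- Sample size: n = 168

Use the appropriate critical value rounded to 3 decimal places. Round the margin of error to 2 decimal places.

The population standard deviation σ is known, so use the z-interval margin of error formula.

For 95% confidence, z* = 1.96 (from standard normal table)

Margin of error formula for z-interval: E = z* × σ/√n

E = 1.96 × 26.5/√168
  = 1.96 × 2.044519
  = 4.0073

Rounded to 2 decimal places:

4.01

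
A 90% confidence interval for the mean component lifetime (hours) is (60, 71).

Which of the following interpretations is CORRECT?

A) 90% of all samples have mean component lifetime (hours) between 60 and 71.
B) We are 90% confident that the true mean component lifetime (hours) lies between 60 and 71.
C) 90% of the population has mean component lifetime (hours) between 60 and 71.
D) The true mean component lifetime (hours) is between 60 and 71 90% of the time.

A confidence interval represents our confidence in the procedure, not a probability statement about the parameter.

Key concept: If we repeated this sampling process many times and computed a 90% CI each time, about 90% of those intervals would contain the true population parameter.

For this specific interval (60, 71):
- Midpoint (point estimate): 65.5
- Margin of error: 5.5

The correct interpretation is the one stating confidence that the true parameter lies in the interval — option B.

B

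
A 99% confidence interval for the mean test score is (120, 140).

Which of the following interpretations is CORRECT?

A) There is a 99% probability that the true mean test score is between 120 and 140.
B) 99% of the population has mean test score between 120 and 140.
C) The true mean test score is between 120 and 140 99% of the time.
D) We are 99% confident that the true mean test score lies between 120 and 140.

A confidence interval represents our confidence in the procedure, not a probability statement about the parameter.

Key concept: If we repeated this sampling process many times and computed a 99% CI each time, about 99% of those intervals would contain the true population parameter.

For this specific interval (120, 140):
- Midpoint (point estimate): 130
- Margin of error: 10

The correct interpretation is the one stating confidence that the true parameter lies in the interval — option D.

D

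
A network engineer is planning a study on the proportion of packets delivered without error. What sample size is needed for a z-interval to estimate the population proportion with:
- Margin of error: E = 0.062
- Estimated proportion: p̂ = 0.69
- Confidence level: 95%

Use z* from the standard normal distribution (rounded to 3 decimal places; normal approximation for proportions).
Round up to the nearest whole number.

Using z* for proportion z-interval (normal approximation).

For 95% confidence, z* = 1.96 (from standard normal table)

Sample size formula for proportion z-interval: n = z*²p̂(1-p̂)/E²

n = 1.96² × 0.69 × 0.31 / 0.062²
  = 3.8416 × 0.2139 / 0.003844
  = 213.7665

Round up to the nearest whole number: n = 214

214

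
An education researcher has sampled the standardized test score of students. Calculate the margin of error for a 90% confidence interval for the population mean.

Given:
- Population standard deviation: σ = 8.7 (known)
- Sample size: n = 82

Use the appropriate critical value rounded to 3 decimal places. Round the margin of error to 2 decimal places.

The population standard deviation σ is known, so use the z-interval margin of error formula.

For 90% confidence, z* = 1.645 (from standard normal table)

Margin of error formula for z-interval: E = z* × σ/√n

E = 1.645 × 8.7/√82
  = 1.645 × 0.960754
  = 1.5804

Rounded to 2 decimal places:

1.58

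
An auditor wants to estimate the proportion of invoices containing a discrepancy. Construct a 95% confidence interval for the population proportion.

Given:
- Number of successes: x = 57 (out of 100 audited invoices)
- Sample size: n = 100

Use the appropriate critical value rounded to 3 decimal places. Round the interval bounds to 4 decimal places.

Sample proportion: p̂ = 57/100 = 0.570000

Check conditions for normal approximation:
  np̂ = 57 ≥ 10 ✓
  n(1-p̂) = 43 ≥ 10 ✓

The sample is large enough, so use a z-interval (normal approximation) for the proportion.

For 95% confidence, z* = 1.96 (from standard normal table)

Standard error: SE = √(p̂(1-p̂)/n) = √(0.570000×0.430000/100) = 0.04950758

Margin of error: E = z* × SE = 1.96 × 0.04950758 = 0.097035

Z-interval: p̂ ± E = 0.570000 ± 0.097035 = (0.472965, 0.667035)

Rounded to 4 decimal places:

(0.4730, 0.6670)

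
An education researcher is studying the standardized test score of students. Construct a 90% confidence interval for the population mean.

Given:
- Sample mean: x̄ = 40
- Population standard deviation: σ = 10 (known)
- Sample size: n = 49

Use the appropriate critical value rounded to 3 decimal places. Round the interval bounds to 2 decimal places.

The population standard deviation σ is known, so use a z-interval (standard normal critical value).

For 90% confidence, z* = 1.645 (from standard normal table)

Standard error: SE = σ/√n = 10/√49 = 1.428571

Margin of error: E = z* × SE = 1.645 × 1.428571 = 2.3500

Z-interval: x̄ ± E = 40 ± 2.3500 = (37.6500, 42.3500)

Rounded to 2 decimal places:

(37.65, 42.35)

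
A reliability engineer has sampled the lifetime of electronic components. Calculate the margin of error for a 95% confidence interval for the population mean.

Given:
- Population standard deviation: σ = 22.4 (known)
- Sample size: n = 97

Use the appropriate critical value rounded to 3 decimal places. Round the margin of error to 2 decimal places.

The population standard deviation σ is known, so use the z-interval margin of error formula.

For 95% confidence, z* = 1.96 (from standard normal table)

Margin of error formula for z-interval: E = z* × σ/√n

E = 1.96 × 22.4/√97
  = 1.96 × 2.274375
  = 4.4578

Rounded to 2 decimal places:

4.46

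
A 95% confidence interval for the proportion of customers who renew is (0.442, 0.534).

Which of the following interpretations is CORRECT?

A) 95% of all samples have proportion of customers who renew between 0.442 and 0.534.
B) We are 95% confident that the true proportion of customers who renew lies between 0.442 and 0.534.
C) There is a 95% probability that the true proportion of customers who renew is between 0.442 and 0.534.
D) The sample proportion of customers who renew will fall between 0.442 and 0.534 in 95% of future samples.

A confidence interval represents our confidence in the procedure, not a probability statement about the parameter.

Key concept: If we repeated this sampling process many times and computed a 95% CI each time, about 95% of those intervals would contain the true population parameter.

For this specific interval (0.442, 0.534):
- Midpoint (point estimate): 0.488
- Margin of error: 0.046

The correct interpretation is the one stating confidence that the true parameter lies in the interval — option B.

B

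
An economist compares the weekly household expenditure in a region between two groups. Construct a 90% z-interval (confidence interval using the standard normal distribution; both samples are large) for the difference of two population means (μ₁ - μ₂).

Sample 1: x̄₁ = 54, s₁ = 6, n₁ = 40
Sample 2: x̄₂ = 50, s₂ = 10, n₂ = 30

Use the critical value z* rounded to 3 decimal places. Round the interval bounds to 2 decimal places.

Both samples are large (n₁ = 40 ≥ 30, n₂ = 30 ≥ 30), so a z-interval for the difference of means applies.

Point estimate: x̄₁ - x̄₂ = 54 - 50 = 4

Standard error: SE = √(s₁²/n₁ + s₂²/n₂)
= √(6²/40 + 10²/30)
= √(0.900000 + 3.333333)
= 2.057507

For 90% confidence, z* = 1.645 (from standard normal table)
Margin of error: E = z* × SE = 1.645 × 2.057507 = 3.3846

Z-interval: (x̄₁ - x̄₂) ± E = 4 ± 3.3846 = (0.6154, 7.3846)

Rounded to 2 decimal places:

(0.62, 7.38)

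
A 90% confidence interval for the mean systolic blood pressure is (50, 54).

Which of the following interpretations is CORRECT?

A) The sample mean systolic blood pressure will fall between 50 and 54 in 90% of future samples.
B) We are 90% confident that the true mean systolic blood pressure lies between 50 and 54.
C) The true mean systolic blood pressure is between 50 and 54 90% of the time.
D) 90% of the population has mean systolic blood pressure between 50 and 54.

A confidence interval represents our confidence in the procedure, not a probability statement about the parameter.

Key concept: If we repeated this sampling process many times and computed a 90% CI each time, about 90% of those intervals would contain the true population parameter.

For this specific interval (50, 54):
- Midpoint (point estimate): 52
- Margin of error: 2

The correct interpretation is the one stating confidence that the true parameter lies in the interval — option B.

B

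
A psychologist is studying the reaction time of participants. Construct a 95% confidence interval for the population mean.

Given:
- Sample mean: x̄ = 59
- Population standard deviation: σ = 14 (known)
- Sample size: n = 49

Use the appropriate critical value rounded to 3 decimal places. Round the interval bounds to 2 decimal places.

The population standard deviation σ is known, so use a z-interval (standard normal critical value).

For 95% confidence, z* = 1.96 (from standard normal table)

Standard error: SE = σ/√n = 14/√49 = 2.000000

Margin of error: E = z* × SE = 1.96 × 2.000000 = 3.9200

Z-interval: x̄ ± E = 59 ± 3.9200 = (55.0800, 62.9200)

Rounded to 2 decimal places:

(55.08, 62.92)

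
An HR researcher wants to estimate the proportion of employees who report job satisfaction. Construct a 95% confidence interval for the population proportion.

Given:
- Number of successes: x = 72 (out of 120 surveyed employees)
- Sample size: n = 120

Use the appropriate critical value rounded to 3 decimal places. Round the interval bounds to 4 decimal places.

Sample proportion: p̂ = 72/120 = 0.600000

Check conditions for normal approximation:
  np̂ = 72 ≥ 10 ✓
  n(1-p̂) = 48 ≥ 10 ✓

The sample is large enough, so use a z-interval (normal approximation) for the proportion.

For 95% confidence, z* = 1.96 (from standard normal table)

Standard error: SE = √(p̂(1-p̂)/n) = √(0.600000×0.400000/120) = 0.04472136

Margin of error: E = z* × SE = 1.96 × 0.04472136 = 0.087654

Z-interval: p̂ ± E = 0.600000 ± 0.087654 = (0.512346, 0.687654)

Rounded to 4 decimal places:

(0.5123, 0.6877)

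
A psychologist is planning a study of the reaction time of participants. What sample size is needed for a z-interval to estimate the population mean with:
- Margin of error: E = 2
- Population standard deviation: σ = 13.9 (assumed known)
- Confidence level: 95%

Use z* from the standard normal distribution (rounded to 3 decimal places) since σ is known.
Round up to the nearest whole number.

Using z* since population σ is known (z-interval formula).

For 95% confidence, z* = 1.96 (from standard normal table)

Sample size formula for z-interval: n = (z*σ/E)²

n = (1.96 × 13.9 / 2)²
  = (13.622000)²
  = 185.5589

Round up to the nearest whole number: n = 186

186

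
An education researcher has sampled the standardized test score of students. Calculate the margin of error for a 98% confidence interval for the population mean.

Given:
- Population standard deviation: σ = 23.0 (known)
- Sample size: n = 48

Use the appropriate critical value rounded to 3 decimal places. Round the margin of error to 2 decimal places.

The population standard deviation σ is known, so use the z-interval margin of error formula.

For 98% confidence, z* = 2.326 (from standard normal table)

Margin of error formula for z-interval: E = z* × σ/√n

E = 2.326 × 23.0/√48
  = 2.326 × 3.319764
  = 7.7218

Rounded to 2 decimal places:

7.72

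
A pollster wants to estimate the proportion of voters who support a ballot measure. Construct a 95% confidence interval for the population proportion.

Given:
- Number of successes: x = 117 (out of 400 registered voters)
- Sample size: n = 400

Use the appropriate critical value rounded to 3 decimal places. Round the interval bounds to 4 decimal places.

Sample proportion: p̂ = 117/400 = 0.292500

Check conditions for normal approximation:
  np̂ = 117 ≥ 10 ✓
  n(1-p̂) = 283 ≥ 10 ✓

The sample is large enough, so use a z-interval (normal approximation) for the proportion.

For 95% confidence, z* = 1.96 (from standard normal table)

Standard error: SE = √(p̂(1-p̂)/n) = √(0.292500×0.707500/400) = 0.02274554

Margin of error: E = z* × SE = 1.96 × 0.02274554 = 0.044581

Z-interval: p̂ ± E = 0.292500 ± 0.044581 = (0.247919, 0.337081)

Rounded to 4 decimal places:

(0.2479, 0.3371)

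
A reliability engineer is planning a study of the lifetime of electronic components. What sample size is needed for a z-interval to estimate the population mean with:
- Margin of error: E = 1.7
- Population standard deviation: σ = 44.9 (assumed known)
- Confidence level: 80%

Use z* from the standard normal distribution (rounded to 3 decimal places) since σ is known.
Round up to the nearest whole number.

Using z* since population σ is known (z-interval formula).

For 80% confidence, z* = 1.282 (from standard normal table)

Sample size formula for z-interval: n = (z*σ/E)²

n = (1.282 × 44.9 / 1.7)²
  = (33.859882)²
  = 1146.4916

Round up to the nearest whole number: n = 1147

1147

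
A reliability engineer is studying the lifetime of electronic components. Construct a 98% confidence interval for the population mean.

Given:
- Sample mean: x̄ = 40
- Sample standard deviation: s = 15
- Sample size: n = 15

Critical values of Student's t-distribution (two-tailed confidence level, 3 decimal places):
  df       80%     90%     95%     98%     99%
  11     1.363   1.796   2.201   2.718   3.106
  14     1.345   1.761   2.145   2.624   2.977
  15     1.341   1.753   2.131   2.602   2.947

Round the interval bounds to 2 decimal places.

The population standard deviation σ is unknown (only the sample standard deviation s is given), so use a t-interval with df = n - 1 = 15 - 1 = 14.

For 98% confidence with df = 14, t* = 2.624 (from t-table)

Standard error: SE = s/√n = 15/√15 = 3.872983

Margin of error: E = t* × SE = 2.624 × 3.872983 = 10.1627

T-interval: x̄ ± E = 40 ± 10.1627 = (29.8373, 50.1627)

Rounded to 2 decimal places:

(29.84, 50.16)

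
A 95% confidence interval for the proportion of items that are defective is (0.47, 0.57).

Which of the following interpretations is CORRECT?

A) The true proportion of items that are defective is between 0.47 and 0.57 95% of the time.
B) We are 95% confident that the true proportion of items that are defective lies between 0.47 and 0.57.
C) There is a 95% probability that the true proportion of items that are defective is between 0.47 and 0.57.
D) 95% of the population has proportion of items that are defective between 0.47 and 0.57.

A confidence interval represents our confidence in the procedure, not a probability statement about the parameter.

Key concept: If we repeated this sampling process many times and computed a 95% CI each time, about 95% of those intervals would contain the true population parameter.

For this specific interval (0.47, 0.57):
- Midpoint (point estimate): 0.52
- Margin of error: 0.05

The correct interpretation is the one stating confidence that the true parameter lies in the interval — option B.

B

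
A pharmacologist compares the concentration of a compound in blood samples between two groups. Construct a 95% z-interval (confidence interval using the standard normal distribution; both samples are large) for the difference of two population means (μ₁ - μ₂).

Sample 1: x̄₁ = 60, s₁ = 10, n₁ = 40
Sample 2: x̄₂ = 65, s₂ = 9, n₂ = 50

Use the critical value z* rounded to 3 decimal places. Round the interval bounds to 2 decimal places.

Both samples are large (n₁ = 40 ≥ 30, n₂ = 50 ≥ 30), so a z-interval for the difference of means applies.

Point estimate: x̄₁ - x̄₂ = 60 - 65 = -5

Standard error: SE = √(s₁²/n₁ + s₂²/n₂)
= √(10²/40 + 9²/50)
= √(2.500000 + 1.620000)
= 2.029778

For 95% confidence, z* = 1.96 (from standard normal table)
Margin of error: E = z* × SE = 1.96 × 2.029778 = 3.9784

Z-interval: (x̄₁ - x̄₂) ± E = -5 ± 3.9784 = (-8.9784, -1.0216)

Rounded to 2 decimal places:

(-8.98, -1.02)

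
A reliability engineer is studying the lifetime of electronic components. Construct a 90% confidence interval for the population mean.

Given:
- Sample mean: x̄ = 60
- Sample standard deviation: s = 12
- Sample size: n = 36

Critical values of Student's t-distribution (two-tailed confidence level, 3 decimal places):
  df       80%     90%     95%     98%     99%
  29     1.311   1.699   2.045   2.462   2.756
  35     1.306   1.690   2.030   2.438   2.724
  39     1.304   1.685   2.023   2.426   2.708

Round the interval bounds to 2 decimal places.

The population standard deviation σ is unknown (only the sample standard deviation s is given), so use a t-interval with df = n - 1 = 36 - 1 = 35.

For 90% confidence with df = 35, t* = 1.690 (from t-table)

Standard error: SE = s/√n = 12/√36 = 2.000000

Margin of error: E = t* × SE = 1.690 × 2.000000 = 3.3800

T-interval: x̄ ± E = 60 ± 3.3800 = (56.6200, 63.3800)

Rounded to 2 decimal places:

(56.62, 63.38)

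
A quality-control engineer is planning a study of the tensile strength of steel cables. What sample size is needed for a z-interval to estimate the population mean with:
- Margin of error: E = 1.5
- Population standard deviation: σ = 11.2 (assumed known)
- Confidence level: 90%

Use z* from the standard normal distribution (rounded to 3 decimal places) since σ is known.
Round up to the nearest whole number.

Using z* since population σ is known (z-interval formula).

For 90% confidence, z* = 1.645 (from standard normal table)

Sample size formula for z-interval: n = (z*σ/E)²

n = (1.645 × 11.2 / 1.5)²
  = (12.282667)²
  = 150.8639

Round up to the nearest whole number: n = 151

151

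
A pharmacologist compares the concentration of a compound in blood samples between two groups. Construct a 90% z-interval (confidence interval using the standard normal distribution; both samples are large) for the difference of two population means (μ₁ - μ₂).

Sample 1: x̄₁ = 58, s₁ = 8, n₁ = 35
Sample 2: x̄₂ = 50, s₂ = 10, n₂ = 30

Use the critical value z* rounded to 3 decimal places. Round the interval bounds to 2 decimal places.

Both samples are large (n₁ = 35 ≥ 30, n₂ = 30 ≥ 30), so a z-interval for the difference of means applies.

Point estimate: x̄₁ - x̄₂ = 58 - 50 = 8

Standard error: SE = √(s₁²/n₁ + s₂²/n₂)
= √(8²/35 + 10²/30)
= √(1.828571 + 3.333333)
= 2.271983

For 90% confidence, z* = 1.645 (from standard normal table)
Margin of error: E = z* × SE = 1.645 × 2.271983 = 3.7374

Z-interval: (x̄₁ - x̄₂) ± E = 8 ± 3.7374 = (4.2626, 11.7374)

Rounded to 2 decimal places:

(4.26, 11.74)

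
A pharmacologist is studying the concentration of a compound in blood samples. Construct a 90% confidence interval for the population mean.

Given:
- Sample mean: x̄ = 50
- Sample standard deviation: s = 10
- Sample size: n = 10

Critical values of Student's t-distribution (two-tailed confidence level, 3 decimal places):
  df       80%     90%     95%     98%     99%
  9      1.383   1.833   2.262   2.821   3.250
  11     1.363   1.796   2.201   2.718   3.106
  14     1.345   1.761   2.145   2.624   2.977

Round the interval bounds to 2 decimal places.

The population standard deviation σ is unknown (only the sample standard deviation s is given), so use a t-interval with df = n - 1 = 10 - 1 = 9.

For 90% confidence with df = 9, t* = 1.833 (from t-table)

Standard error: SE = s/√n = 10/√10 = 3.162278

Margin of error: E = t* × SE = 1.833 × 3.162278 = 5.7965

T-interval: x̄ ± E = 50 ± 5.7965 = (44.2035, 55.7965)

Rounded to 2 decimal places:

(44.20, 55.80)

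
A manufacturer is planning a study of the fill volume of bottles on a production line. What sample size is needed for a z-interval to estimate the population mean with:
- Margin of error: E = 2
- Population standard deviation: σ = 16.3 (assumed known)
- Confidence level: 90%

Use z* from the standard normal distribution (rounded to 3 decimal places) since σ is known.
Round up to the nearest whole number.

Using z* since population σ is known (z-interval formula).

For 90% confidence, z* = 1.645 (from standard normal table)

Sample size formula for z-interval: n = (z*σ/E)²

n = (1.645 × 16.3 / 2)²
  = (13.406750)²
  = 179.7409

Round up to the nearest whole number: n = 180

180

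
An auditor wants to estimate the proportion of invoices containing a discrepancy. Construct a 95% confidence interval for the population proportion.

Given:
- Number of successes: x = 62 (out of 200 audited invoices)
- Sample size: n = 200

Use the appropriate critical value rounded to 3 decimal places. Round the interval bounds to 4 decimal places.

Sample proportion: p̂ = 62/200 = 0.310000

Check conditions for normal approximation:
  np̂ = 62 ≥ 10 ✓
  n(1-p̂) = 138 ≥ 10 ✓

The sample is large enough, so use a z-interval (normal approximation) for the proportion.

For 95% confidence, z* = 1.96 (from standard normal table)

Standard error: SE = √(p̂(1-p̂)/n) = √(0.310000×0.690000/200) = 0.03270321

Margin of error: E = z* × SE = 1.96 × 0.03270321 = 0.064098

Z-interval: p̂ ± E = 0.310000 ± 0.064098 = (0.245902, 0.374098)

Rounded to 4 decimal places:

(0.2459, 0.3741)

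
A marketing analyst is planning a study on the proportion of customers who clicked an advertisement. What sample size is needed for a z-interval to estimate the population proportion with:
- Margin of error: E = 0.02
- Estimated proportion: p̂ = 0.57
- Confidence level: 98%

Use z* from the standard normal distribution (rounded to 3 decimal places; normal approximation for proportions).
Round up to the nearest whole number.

Using z* for proportion z-interval (normal approximation).

For 98% confidence, z* = 2.326 (from standard normal table)

Sample size formula for proportion z-interval: n = z*²p̂(1-p̂)/E²

n = 2.326² × 0.57 × 0.43 / 0.02²
  = 5.410276 × 0.2451 / 0.0004
  = 3315.1466

Round up to the nearest whole number: n = 3316

3316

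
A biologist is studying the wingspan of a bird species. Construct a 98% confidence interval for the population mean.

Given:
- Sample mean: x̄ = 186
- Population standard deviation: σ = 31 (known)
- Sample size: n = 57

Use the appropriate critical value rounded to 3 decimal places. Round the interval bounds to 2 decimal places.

The population standard deviation σ is known, so use a z-interval (standard normal critical value).

For 98% confidence, z* = 2.326 (from standard normal table)

Standard error: SE = σ/√n = 31/√57 = 4.106050

Margin of error: E = z* × SE = 2.326 × 4.106050 = 9.5507

Z-interval: x̄ ± E = 186 ± 9.5507 = (176.4493, 195.5507)

Rounded to 2 decimal places:

(176.45, 195.55)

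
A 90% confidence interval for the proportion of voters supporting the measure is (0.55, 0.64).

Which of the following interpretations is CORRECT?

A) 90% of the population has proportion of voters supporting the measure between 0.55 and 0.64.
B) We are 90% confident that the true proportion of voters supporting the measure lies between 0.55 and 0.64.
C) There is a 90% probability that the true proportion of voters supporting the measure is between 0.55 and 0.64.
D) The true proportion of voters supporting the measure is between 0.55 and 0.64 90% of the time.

A confidence interval represents our confidence in the procedure, not a probability statement about the parameter.

Key concept: If we repeated this sampling process many times and computed a 90% CI each time, about 90% of those intervals would contain the true population parameter.

For this specific interval (0.55, 0.64):
- Midpoint (point estimate): 0.595
- Margin of error: 0.045

The correct interpretation is the one stating confidence that the true parameter lies in the interval — option B.

B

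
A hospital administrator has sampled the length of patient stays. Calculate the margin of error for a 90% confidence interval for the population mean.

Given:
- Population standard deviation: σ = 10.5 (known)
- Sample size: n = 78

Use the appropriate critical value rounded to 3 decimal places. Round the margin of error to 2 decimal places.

The population standard deviation σ is known, so use the z-interval margin of error formula.

For 90% confidence, z* = 1.645 (from standard normal table)

Margin of error formula for z-interval: E = z* × σ/√n

E = 1.645 × 10.5/√78
  = 1.645 × 1.188891
  = 1.9557

Rounded to 2 decimal places:

1.96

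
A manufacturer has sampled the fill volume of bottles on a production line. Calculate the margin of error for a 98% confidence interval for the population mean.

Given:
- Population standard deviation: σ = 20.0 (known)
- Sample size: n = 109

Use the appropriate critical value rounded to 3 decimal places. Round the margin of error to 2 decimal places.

The population standard deviation σ is known, so use the z-interval margin of error formula.

For 98% confidence, z* = 2.326 (from standard normal table)

Margin of error formula for z-interval: E = z* × σ/√n

E = 2.326 × 20.0/√109
  = 2.326 × 1.915653
  = 4.4558

Rounded to 2 decimal places:

4.46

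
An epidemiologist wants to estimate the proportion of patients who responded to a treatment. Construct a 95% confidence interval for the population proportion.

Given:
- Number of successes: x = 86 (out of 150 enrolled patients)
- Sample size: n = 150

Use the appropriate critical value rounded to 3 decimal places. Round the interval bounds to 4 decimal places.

Sample proportion: p̂ = 86/150 = 0.573333

Check conditions for normal approximation:
  np̂ = 86 ≥ 10 ✓
  n(1-p̂) = 64 ≥ 10 ✓

The sample is large enough, so use a z-interval (normal approximation) for the proportion.

For 95% confidence, z* = 1.96 (from standard normal table)

Standard error: SE = √(p̂(1-p̂)/n) = √(0.573333×0.426667/150) = 0.04038335

Margin of error: E = z* × SE = 1.96 × 0.04038335 = 0.079151

Z-interval: p̂ ± E = 0.573333 ± 0.079151 = (0.494182, 0.652485)

Rounded to 4 decimal places:

(0.4942, 0.6525)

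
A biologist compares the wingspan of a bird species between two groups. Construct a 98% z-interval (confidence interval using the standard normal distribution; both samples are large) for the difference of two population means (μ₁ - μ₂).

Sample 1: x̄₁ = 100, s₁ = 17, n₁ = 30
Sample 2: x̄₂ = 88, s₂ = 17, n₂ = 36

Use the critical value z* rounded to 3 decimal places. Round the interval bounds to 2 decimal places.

Both samples are large (n₁ = 30 ≥ 30, n₂ = 36 ≥ 30), so a z-interval for the difference of means applies.

Point estimate: x̄₁ - x̄₂ = 100 - 88 = 12

Standard error: SE = √(s₁²/n₁ + s₂²/n₂)
= √(17²/30 + 17²/36)
= √(9.6333333 + 8.0277778)
= 4.2025125

For 98% confidence, z* = 2.326 (from standard normal table)
Margin of error: E = z* × SE = 2.326 × 4.2025125 = 9.77504

Z-interval: (x̄₁ - x̄₂) ± E = 12 ± 9.77504 = (2.22496, 21.77504)

Rounded to 2 decimal places:

(2.22, 21.78)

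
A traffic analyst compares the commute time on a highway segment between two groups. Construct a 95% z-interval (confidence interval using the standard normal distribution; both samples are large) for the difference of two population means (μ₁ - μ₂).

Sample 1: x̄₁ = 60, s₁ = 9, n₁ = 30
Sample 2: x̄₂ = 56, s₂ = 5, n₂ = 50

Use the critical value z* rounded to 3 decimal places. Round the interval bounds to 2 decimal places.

Both samples are large (n₁ = 30 ≥ 30, n₂ = 50 ≥ 30), so a z-interval for the difference of means applies.

Point estimate: x̄₁ - x̄₂ = 60 - 56 = 4

Standard error: SE = √(s₁²/n₁ + s₂²/n₂)
= √(9²/30 + 5²/50)
= √(2.700000 + 0.500000)
= 1.788854

For 95% confidence, z* = 1.96 (from standard normal table)
Margin of error: E = z* × SE = 1.96 × 1.788854 = 3.5062

Z-interval: (x̄₁ - x̄₂) ± E = 4 ± 3.5062 = (0.4938, 7.5062)

Rounded to 2 decimal places:

(0.49, 7.51)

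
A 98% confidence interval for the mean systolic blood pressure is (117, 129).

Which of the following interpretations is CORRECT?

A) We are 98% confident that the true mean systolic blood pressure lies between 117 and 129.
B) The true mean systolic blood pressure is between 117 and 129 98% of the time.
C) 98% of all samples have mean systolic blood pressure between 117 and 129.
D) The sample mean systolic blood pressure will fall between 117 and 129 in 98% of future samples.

A confidence interval represents our confidence in the procedure, not a probability statement about the parameter.

Key concept: If we repeated this sampling process many times and computed a 98% CI each time, about 98% of those intervals would contain the true population parameter.

For this specific interval (117, 129):
- Midpoint (point estimate): 123
- Margin of error: 6

The correct interpretation is the one stating confidence that the true parameter lies in the interval — option A.

A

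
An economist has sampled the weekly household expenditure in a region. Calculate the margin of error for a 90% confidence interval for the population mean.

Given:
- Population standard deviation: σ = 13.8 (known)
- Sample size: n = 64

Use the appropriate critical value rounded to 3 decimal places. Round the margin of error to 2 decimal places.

The population standard deviation σ is known, so use the z-interval margin of error formula.

For 90% confidence, z* = 1.645 (from standard normal table)

Margin of error formula for z-interval: E = z* × σ/√n

E = 1.645 × 13.8/√64
  = 1.645 × 1.725000
  = 2.8376

Rounded to 2 decimal places:

2.84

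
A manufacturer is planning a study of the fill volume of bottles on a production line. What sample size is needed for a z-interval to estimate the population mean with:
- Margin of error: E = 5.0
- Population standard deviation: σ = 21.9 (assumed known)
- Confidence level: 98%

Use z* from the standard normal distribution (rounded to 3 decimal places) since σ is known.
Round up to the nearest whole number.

Using z* since population σ is known (z-interval formula).

For 98% confidence, z* = 2.326 (from standard normal table)

Sample size formula for z-interval: n = (z*σ/E)²

n = (2.326 × 21.9 / 5.0)²
  = (10.187880)²
  = 103.7929

Round up to the nearest whole number: n = 104

104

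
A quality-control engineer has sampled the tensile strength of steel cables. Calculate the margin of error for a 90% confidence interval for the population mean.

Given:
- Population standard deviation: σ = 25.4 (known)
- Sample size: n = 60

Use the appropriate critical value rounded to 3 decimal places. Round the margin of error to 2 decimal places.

The population standard deviation σ is known, so use the z-interval margin of error formula.

For 90% confidence, z* = 1.645 (from standard normal table)

Margin of error formula for z-interval: E = z* × σ/√n

E = 1.645 × 25.4/√60
  = 1.645 × 3.279126
  = 5.3942

Rounded to 2 decimal places:

5.39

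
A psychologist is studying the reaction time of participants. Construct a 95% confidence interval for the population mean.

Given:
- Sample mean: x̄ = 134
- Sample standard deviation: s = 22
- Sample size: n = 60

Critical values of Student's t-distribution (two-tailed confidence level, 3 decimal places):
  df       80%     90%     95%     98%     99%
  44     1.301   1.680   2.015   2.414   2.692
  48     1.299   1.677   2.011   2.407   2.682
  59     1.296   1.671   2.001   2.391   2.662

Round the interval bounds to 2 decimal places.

The population standard deviation σ is unknown (only the sample standard deviation s is given), so use a t-interval with df = n - 1 = 60 - 1 = 59.

For 95% confidence with df = 59, t* = 2.001 (from t-table)

Standard error: SE = s/√n = 22/√60 = 2.840188

Margin of error: E = t* × SE = 2.001 × 2.840188 = 5.6832

T-interval: x̄ ± E = 134 ± 5.6832 = (128.3168, 139.6832)

Rounded to 2 decimal places:

(128.32, 139.68)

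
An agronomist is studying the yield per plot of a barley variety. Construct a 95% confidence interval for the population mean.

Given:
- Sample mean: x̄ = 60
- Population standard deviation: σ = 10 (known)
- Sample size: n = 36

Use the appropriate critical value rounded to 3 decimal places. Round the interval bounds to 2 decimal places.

The population standard deviation σ is known, so use a z-interval (standard normal critical value).

For 95% confidence, z* = 1.96 (from standard normal table)

Standard error: SE = σ/√n = 10/√36 = 1.666667

Margin of error: E = z* × SE = 1.96 × 1.666667 = 3.2667

Z-interval: x̄ ± E = 60 ± 3.2667 = (56.7333, 63.2667)

Rounded to 2 decimal places:

(56.73, 63.27)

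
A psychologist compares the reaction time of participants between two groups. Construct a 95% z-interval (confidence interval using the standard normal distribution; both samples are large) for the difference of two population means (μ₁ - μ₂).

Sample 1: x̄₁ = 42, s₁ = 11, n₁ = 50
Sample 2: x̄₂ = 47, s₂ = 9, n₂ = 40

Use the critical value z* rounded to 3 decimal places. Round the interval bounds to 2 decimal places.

Both samples are large (n₁ = 50 ≥ 30, n₂ = 40 ≥ 30), so a z-interval for the difference of means applies.

Point estimate: x̄₁ - x̄₂ = 42 - 47 = -5

Standard error: SE = √(s₁²/n₁ + s₂²/n₂)
= √(11²/50 + 9²/40)
= √(2.420000 + 2.025000)
= 2.108317

For 95% confidence, z* = 1.96 (from standard normal table)
Margin of error: E = z* × SE = 1.96 × 2.108317 = 4.1323

Z-interval: (x̄₁ - x̄₂) ± E = -5 ± 4.1323 = (-9.1323, -0.8677)

Rounded to 2 decimal places:

(-9.13, -0.87)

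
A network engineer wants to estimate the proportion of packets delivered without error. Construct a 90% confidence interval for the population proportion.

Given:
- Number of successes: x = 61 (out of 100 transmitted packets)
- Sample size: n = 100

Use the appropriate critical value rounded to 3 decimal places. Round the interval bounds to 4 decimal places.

Sample proportion: p̂ = 61/100 = 0.610000

Check conditions for normal approximation:
  np̂ = 61 ≥ 10 ✓
  n(1-p̂) = 39 ≥ 10 ✓

The sample is large enough, so use a z-interval (normal approximation) for the proportion.

For 90% confidence, z* = 1.645 (from standard normal table)

Standard error: SE = √(p̂(1-p̂)/n) = √(0.610000×0.390000/100) = 0.04877499

Margin of error: E = z* × SE = 1.645 × 0.04877499 = 0.080235

Z-interval: p̂ ± E = 0.610000 ± 0.080235 = (0.529765, 0.690235)

Rounded to 4 decimal places:

(0.5298, 0.6902)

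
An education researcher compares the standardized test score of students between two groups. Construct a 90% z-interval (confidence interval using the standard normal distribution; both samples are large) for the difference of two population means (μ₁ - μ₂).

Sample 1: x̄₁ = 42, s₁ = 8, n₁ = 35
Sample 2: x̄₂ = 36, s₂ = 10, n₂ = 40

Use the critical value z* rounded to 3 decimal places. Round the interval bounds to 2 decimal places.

Both samples are large (n₁ = 35 ≥ 30, n₂ = 40 ≥ 30), so a z-interval for the difference of means applies.

Point estimate: x̄₁ - x̄₂ = 42 - 36 = 6

Standard error: SE = √(s₁²/n₁ + s₂²/n₂)
= √(8²/35 + 10²/40)
= √(1.828571 + 2.500000)
= 2.080522

For 90% confidence, z* = 1.645 (from standard normal table)
Margin of error: E = z* × SE = 1.645 × 2.080522 = 3.4225

Z-interval: (x̄₁ - x̄₂) ± E = 6 ± 3.4225 = (2.5775, 9.4225)

Rounded to 2 decimal places:

(2.58, 9.42)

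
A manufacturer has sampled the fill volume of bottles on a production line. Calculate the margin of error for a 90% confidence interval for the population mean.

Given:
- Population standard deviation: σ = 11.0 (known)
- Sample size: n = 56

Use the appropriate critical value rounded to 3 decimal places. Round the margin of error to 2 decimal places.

The population standard deviation σ is known, so use the z-interval margin of error formula.

For 90% confidence, z* = 1.645 (from standard normal table)

Margin of error formula for z-interval: E = z* × σ/√n

E = 1.645 × 11.0/√56
  = 1.645 × 1.469937
  = 2.4180

Rounded to 2 decimal places:

2.42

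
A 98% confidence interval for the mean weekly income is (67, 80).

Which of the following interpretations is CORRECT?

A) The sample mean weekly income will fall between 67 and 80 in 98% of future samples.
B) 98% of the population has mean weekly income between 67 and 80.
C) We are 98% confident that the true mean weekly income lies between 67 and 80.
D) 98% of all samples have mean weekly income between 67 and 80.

A confidence interval represents our confidence in the procedure, not a probability statement about the parameter.

Key concept: If we repeated this sampling process many times and computed a 98% CI each time, about 98% of those intervals would contain the true population parameter.

For this specific interval (67, 80):
- Midpoint (point estimate): 73.5
- Margin of error: 6.5

The correct interpretation is the one stating confidence that the true parameter lies in the interval — option C.

C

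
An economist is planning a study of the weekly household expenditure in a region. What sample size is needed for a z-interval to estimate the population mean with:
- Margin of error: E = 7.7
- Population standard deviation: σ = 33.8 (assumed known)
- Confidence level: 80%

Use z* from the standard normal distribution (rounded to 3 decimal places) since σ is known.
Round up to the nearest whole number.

Using z* since population σ is known (z-interval formula).

For 80% confidence, z* = 1.282 (from standard normal table)

Sample size formula for z-interval: n = (z*σ/E)²

n = (1.282 × 33.8 / 7.7)²
  = (5.627481)²
  = 31.6685

Round up to the nearest whole number: n = 32

32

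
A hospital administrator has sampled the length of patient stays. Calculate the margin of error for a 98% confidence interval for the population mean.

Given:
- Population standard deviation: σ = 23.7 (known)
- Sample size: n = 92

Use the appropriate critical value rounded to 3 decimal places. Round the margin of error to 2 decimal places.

The population standard deviation σ is known, so use the z-interval margin of error formula.

For 98% confidence, z* = 2.326 (from standard normal table)

Margin of error formula for z-interval: E = z* × σ/√n

E = 2.326 × 23.7/√92
  = 2.326 × 2.470896
  = 5.7473

Rounded to 2 decimal places:

5.75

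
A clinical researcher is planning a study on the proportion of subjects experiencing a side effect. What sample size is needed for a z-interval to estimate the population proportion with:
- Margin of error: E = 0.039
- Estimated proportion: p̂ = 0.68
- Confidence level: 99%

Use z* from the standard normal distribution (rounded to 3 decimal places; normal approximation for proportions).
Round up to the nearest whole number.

Using z* for proportion z-interval (normal approximation).

For 99% confidence, z* = 2.576 (from standard normal table)

Sample size formula for proportion z-interval: n = z*²p̂(1-p̂)/E²

n = 2.576² × 0.68 × 0.32 / 0.039²
  = 6.635776 × 0.2176 / 0.001521
  = 949.3392

Round up to the nearest whole number: n = 950

950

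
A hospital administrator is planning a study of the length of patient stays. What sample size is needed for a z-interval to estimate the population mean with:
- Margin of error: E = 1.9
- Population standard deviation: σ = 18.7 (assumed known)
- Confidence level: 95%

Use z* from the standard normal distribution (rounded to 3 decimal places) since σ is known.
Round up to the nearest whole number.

Using z* since population σ is known (z-interval formula).

For 95% confidence, z* = 1.96 (from standard normal table)

Sample size formula for z-interval: n = (z*σ/E)²

n = (1.96 × 18.7 / 1.9)²
  = (19.290526)²
  = 372.1244

Round up to the nearest whole number: n = 373

373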